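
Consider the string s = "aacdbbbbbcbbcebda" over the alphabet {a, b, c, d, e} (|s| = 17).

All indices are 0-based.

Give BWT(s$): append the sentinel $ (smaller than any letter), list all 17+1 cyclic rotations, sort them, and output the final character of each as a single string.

ad$adbbbcbbebabbcc

rank  rotation            last
    0  $aacdbbbbbcbbcebda  a
    1  a$aacdbbbbbcbbcebd  d
    2  aacdbbbbbcbbcebda$  $
    3  acdbbbbbcbbcebda$a  a
    4  bbbbbcbbcebda$aacd  d
    5  bbbbcbbcebda$aacdb  b
    6  bbbcbbcebda$aacdbb  b
    7  bbcbbcebda$aacdbbb  b
    8  bbcebda$aacdbbbbbc  c
    9  bcbbcebda$aacdbbbb  b
   10  bcebda$aacdbbbbbcb  b
   11  bda$aacdbbbbbcbbce  e
   12  cbbcebda$aacdbbbbb  b
   13  cdbbbbbcbbcebda$aa  a
   14  cebda$aacdbbbbbcbb  b
   15  da$aacdbbbbbcbbceb  b
   16  dbbbbbcbbcebda$aac  c
   17  ebda$aacdbbbbbcbbc  c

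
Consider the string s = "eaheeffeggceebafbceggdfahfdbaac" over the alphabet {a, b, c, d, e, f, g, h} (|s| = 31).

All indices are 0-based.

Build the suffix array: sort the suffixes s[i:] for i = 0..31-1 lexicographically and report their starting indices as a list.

rank | idx | suffix
   0 |  28 | aac
   1 |  29 | ac
   2 |  14 | afbceggdfahfdbaac
   3 |   1 | aheeffeggceebafbceggdfahfdbaac
   4 |  23 | ahfdbaac
   5 |  27 | baac
   6 |  13 | bafbceggdfahfdbaac
   7 |  16 | bceggdfahfdbaac
   8 |  30 | c
   9 |  10 | ceebafbceggdfahfdbaac
  10 |  17 | ceggdfahfdbaac
  11 |  26 | dbaac
  12 |  21 | dfahfdbaac
  13 |   0 | eaheeffeggceebafbceggdfahfdbaac
  14 |  12 | ebafbceggdfahfdbaac
  15 |  11 | eebafbceggdfahfdbaac
  16 |   3 | eeffeggceebafbceggdfahfdbaac
  17 |   4 | effeggceebafbceggdfahfdbaac
  18 |   7 | eggceebafbceggdfahfdbaac
  19 |  18 | eggdfahfdbaac
  20 |  22 | fahfdbaac
  21 |  15 | fbceggdfahfdbaac
  22 |  25 | fdbaac
  23 |   6 | feggceebafbceggdfahfdbaac
  24 |   5 | ffeggceebafbceggdfahfdbaac
  25 |   9 | gceebafbceggdfahfdbaac
  26 |  20 | gdfahfdbaac
  27 |   8 | ggceebafbceggdfahfdbaac
  28 |  19 | ggdfahfdbaac
  29 |   2 | heeffeggceebafbceggdfahfdbaac
  30 |  24 | hfdbaac

[28, 29, 14, 1, 23, 27, 13, 16, 30, 10, 17, 26, 21, 0, 12, 11, 3, 4, 7, 18, 22, 15, 25, 6, 5, 9, 20, 8, 19, 2, 24]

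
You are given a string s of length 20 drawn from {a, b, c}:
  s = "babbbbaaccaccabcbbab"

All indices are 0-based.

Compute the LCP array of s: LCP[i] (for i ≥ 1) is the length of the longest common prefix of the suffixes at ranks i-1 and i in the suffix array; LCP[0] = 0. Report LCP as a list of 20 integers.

sorted suffixes:
  #0 SA[0]=6  'aaccaccabcbbab'
  #1 SA[1]=18  'ab'
  #2 SA[2]=1  'abbbbaaccaccabcbbab'
  #3 SA[3]=13  'abcbbab'
  #4 SA[4]=10  'accabcbbab'
  #5 SA[5]=7  'accaccabcbbab'
  #6 SA[6]=19  'b'
  #7 SA[7]=5  'baaccaccabcbbab'
  #8 SA[8]=17  'bab'
  #9 SA[9]=0  'babbbbaaccaccabcbbab'
  #10 SA[10]=4  'bbaaccaccabcbbab'
  #11 SA[11]=16  'bbab'
  #12 SA[12]=3  'bbbaaccaccabcbbab'
  #13 SA[13]=2  'bbbbaaccaccabcbbab'
  #14 SA[14]=14  'bcbbab'
  #15 SA[15]=12  'cabcbbab'
  #16 SA[16]=9  'caccabcbbab'
  #17 SA[17]=15  'cbbab'
  #18 SA[18]=11  'ccabcbbab'
  #19 SA[19]=8  'ccaccabcbbab'

SA = [6, 18, 1, 13, 10, 7, 19, 5, 17, 0, 4, 16, 3, 2, 14, 12, 9, 15, 11, 8]
i: (SA[i-1],SA[i]) lcp shared
  1: (6,18) 1 'a'
  2: (18,1) 2 'ab'
  3: (1,13) 2 'ab'
  4: (13,10) 1 'a'
  5: (10,7) 4 'acca'
  6: (7,19) 0 ''
  7: (19,5) 1 'b'
  8: (5,17) 2 'ba'
  9: (17,0) 3 'bab'
  10: (0,4) 1 'b'
  11: (4,16) 3 'bba'
  12: (16,3) 2 'bb'
  13: (3,2) 3 'bbb'
  14: (2,14) 1 'b'
  15: (14,12) 0 ''
  16: (12,9) 2 'ca'
  17: (9,15) 1 'c'
  18: (15,11) 1 'c'
  19: (11,8) 3 'cca'

[0, 1, 2, 2, 1, 4, 0, 1, 2, 3, 1, 3, 2, 3, 1, 0, 2, 1, 1, 3]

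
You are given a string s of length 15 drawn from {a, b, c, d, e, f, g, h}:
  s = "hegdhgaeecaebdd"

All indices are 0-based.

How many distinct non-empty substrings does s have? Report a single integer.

111

sorted suffixes:
  #0 SA[0]=10  'aebdd'
  #1 SA[1]=6  'aeecaebdd'
  #2 SA[2]=12  'bdd'
  #3 SA[3]=9  'caebdd'
  #4 SA[4]=14  'd'
  #5 SA[5]=13  'dd'
  #6 SA[6]=3  'dhgaeecaebdd'
  #7 SA[7]=11  'ebdd'
  #8 SA[8]=8  'ecaebdd'
  #9 SA[9]=7  'eecaebdd'
  #10 SA[10]=1  'egdhgaeecaebdd'
  #11 SA[11]=5  'gaeecaebdd'
  #12 SA[12]=2  'gdhgaeecaebdd'
  #13 SA[13]=0  'hegdhgaeecaebdd'
  #14 SA[14]=4  'hgaeecaebdd'

SA = [10, 6, 12, 9, 14, 13, 3, 11, 8, 7, 1, 5, 2, 0, 4]
[i] adj suffixes → lcp
  [1] 10/6 → 2 ('ae')
  [2] 6/12 → 0 ('')
  [3] 12/9 → 0 ('')
  [4] 9/14 → 0 ('')
  [5] 14/13 → 1 ('d')
  [6] 13/3 → 1 ('d')
  [7] 3/11 → 0 ('')
  [8] 11/8 → 1 ('e')
  [9] 8/7 → 1 ('e')
  [10] 7/1 → 1 ('e')
  [11] 1/5 → 0 ('')
  [12] 5/2 → 1 ('g')
  [13] 2/0 → 0 ('')
  [14] 0/4 → 1 ('h')

n(n+1)/2 = 15·16/2 = 120
Σ LCP = 0 + 2 + 0 + 0 + 0 + 1 + 1 + 0 + 1 + 1 + 1 + 0 + 1 + 0 + 1 = 9
distinct = 120 − 9 = 111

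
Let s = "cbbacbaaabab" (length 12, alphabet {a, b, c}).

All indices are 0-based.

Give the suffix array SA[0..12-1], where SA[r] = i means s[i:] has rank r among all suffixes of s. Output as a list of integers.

rank→(start, suffix):
  0 → (6, 'aaabab')
  1 → (7, 'aabab')
  2 → (10, 'ab')
  3 → (8, 'abab')
  4 → (3, 'acbaaabab')
  5 → (11, 'b')
  6 → (5, 'baaabab')
  7 → (9, 'bab')
  8 → (2, 'bacbaaabab')
  9 → (1, 'bbacbaaabab')
  10 → (4, 'cbaaabab')
  11 → (0, 'cbbacbaaabab')

[6, 7, 10, 8, 3, 11, 5, 9, 2, 1, 4, 0]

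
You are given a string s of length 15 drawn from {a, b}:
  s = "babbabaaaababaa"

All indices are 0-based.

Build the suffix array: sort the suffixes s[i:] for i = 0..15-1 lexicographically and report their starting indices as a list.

[14, 13, 6, 7, 8, 11, 4, 9, 1, 12, 5, 10, 3, 0, 2]

sorted suffixes:
  #0 SA[0]=14  'a'
  #1 SA[1]=13  'aa'
  #2 SA[2]=6  'aaaababaa'
  #3 SA[3]=7  'aaababaa'
  #4 SA[4]=8  'aababaa'
  #5 SA[5]=11  'abaa'
  #6 SA[6]=4  'abaaaababaa'
  #7 SA[7]=9  'ababaa'
  #8 SA[8]=1  'abbabaaaababaa'
  #9 SA[9]=12  'baa'
  #10 SA[10]=5  'baaaababaa'
  #11 SA[11]=10  'babaa'
  #12 SA[12]=3  'babaaaababaa'
  #13 SA[13]=0  'babbabaaaababaa'
  #14 SA[14]=2  'bbabaaaababaa'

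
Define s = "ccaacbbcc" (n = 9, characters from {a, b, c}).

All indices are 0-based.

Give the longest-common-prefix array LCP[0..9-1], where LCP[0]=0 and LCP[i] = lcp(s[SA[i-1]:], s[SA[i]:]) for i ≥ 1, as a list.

sorted suffixes:
  #0 SA[0]=2  'aacbbcc'
  #1 SA[1]=3  'acbbcc'
  #2 SA[2]=5  'bbcc'
  #3 SA[3]=6  'bcc'
  #4 SA[4]=8  'c'
  #5 SA[5]=1  'caacbbcc'
  #6 SA[6]=4  'cbbcc'
  #7 SA[7]=7  'cc'
  #8 SA[8]=0  'ccaacbbcc'

SA = [2, 3, 5, 6, 8, 1, 4, 7, 0]
i: (SA[i-1],SA[i]) lcp shared
  1: (2,3) 1 'a'
  2: (3,5) 0 ''
  3: (5,6) 1 'b'
  4: (6,8) 0 ''
  5: (8,1) 1 'c'
  6: (1,4) 1 'c'
  7: (4,7) 1 'c'
  8: (7,0) 2 'cc'

[0, 1, 0, 1, 0, 1, 1, 1, 2]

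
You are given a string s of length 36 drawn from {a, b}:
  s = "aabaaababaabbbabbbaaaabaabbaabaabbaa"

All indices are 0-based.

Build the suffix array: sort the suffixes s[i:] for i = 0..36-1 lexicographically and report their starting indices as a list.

rank→(start, suffix):
  0 → (35, 'a')
  1 → (34, 'aa')
  2 → (18, 'aaaabaabbaabaabbaa')
  3 → (19, 'aaabaabbaabaabbaa')
  4 → (3, 'aaababaabbbabbbaaaabaabbaabaabbaa')
  5 → (0, 'aabaaababaabbbabbbaaaabaabbaabaabbaa')
  6 → (27, 'aabaabbaa')
  7 → (20, 'aabaabbaabaabbaa')
  8 → (4, 'aababaabbbabbbaaaabaabbaabaabbaa')
  9 → (30, 'aabbaa')
  10 → (23, 'aabbaabaabbaa')
  11 → (9, 'aabbbabbbaaaabaabbaabaabbaa')
  12 → (1, 'abaaababaabbbabbbaaaabaabbaabaabbaa')
  13 → (28, 'abaabbaa')
  14 → (21, 'abaabbaabaabbaa')
  15 → (7, 'abaabbbabbbaaaabaabbaabaabbaa')
  16 → (5, 'ababaabbbabbbaaaabaabbaabaabbaa')
  17 → (31, 'abbaa')
  18 → (24, 'abbaabaabbaa')
  19 → (14, 'abbbaaaabaabbaabaabbaa')
  20 → (10, 'abbbabbbaaaabaabbaabaabbaa')
  21 → (33, 'baa')
  22 → (17, 'baaaabaabbaabaabbaa')
  23 → (2, 'baaababaabbbabbbaaaabaabbaabaabbaa')
  24 → (26, 'baabaabbaa')
  25 → (29, 'baabbaa')
  26 → (22, 'baabbaabaabbaa')
  27 → (8, 'baabbbabbbaaaabaabbaabaabbaa')
  28 → (6, 'babaabbbabbbaaaabaabbaabaabbaa')
  29 → (13, 'babbbaaaabaabbaabaabbaa')
  30 → (32, 'bbaa')
  31 → (16, 'bbaaaabaabbaabaabbaa')
  32 → (25, 'bbaabaabbaa')
  33 → (12, 'bbabbbaaaabaabbaabaabbaa')
  34 → (15, 'bbbaaaabaabbaabaabbaa')
  35 → (11, 'bbbabbbaaaabaabbaabaabbaa')

[35, 34, 18, 19, 3, 0, 27, 20, 4, 30, 23, 9, 1, 28, 21, 7, 5, 31, 24, 14, 10, 33, 17, 2, 26, 29, 22, 8, 6, 13, 32, 16, 25, 12, 15, 11]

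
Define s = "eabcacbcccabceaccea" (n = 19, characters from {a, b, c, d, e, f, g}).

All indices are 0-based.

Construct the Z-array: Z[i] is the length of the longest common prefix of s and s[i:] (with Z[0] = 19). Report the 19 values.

[19, 0, 0, 0, 0, 0, 0, 0, 0, 0, 0, 0, 0, 2, 0, 0, 0, 2, 0]

Z[0]=19
i=1: outside box; Z[1]=0
i=2: outside box; Z[2]=0
i=3: outside box; Z[3]=0
i=4: outside box; Z[4]=0
i=5: outside box; Z[5]=0
i=6: outside box; Z[6]=0
i=7: outside box; Z[7]=0
i=8: outside box; Z[8]=0
i=9: outside box; Z[9]=0
i=10: outside box; Z[10]=0
i=11: outside box; Z[11]=0
i=12: outside box; Z[12]=0
i=13: outside box; Z[13]=2 scan→box=[13,15)
i=14: min(r-i=1, Z[1]=0)=0; Z[14]=0
i=15: outside box; Z[15]=0
i=16: outside box; Z[16]=0
i=17: outside box; Z[17]=2 scan→box=[17,19)
i=18: min(r-i=1, Z[1]=0)=0; Z[18]=0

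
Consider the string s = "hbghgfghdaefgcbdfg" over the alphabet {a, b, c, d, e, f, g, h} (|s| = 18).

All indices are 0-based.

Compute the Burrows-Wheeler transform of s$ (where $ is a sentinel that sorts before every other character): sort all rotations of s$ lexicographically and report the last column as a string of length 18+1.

rank  rotation             last
    0  $hbghgfghdaefgcbdfg  g
    1  aefgcbdfg$hbghgfghd  d
    2  bdfg$hbghgfghdaefgc  c
    3  bghgfghdaefgcbdfg$h  h
    4  cbdfg$hbghgfghdaefg  g
    5  daefgcbdfg$hbghgfgh  h
    6  dfg$hbghgfghdaefgcb  b
    7  efgcbdfg$hbghgfghda  a
    8  fg$hbghgfghdaefgcbd  d
    9  fgcbdfg$hbghgfghdae  e
   10  fghdaefgcbdfg$hbghg  g
   11  g$hbghgfghdaefgcbdf  f
   12  gcbdfg$hbghgfghdaef  f
   13  gfghdaefgcbdfg$hbgh  h
   14  ghdaefgcbdfg$hbghgf  f
   15  ghgfghdaefgcbdfg$hb  b
   16  hbghgfghdaefgcbdfg$  $
   17  hdaefgcbdfg$hbghgfg  g
   18  hgfghdaefgcbdfg$hbg  g

gdchghbadegffhfb$gg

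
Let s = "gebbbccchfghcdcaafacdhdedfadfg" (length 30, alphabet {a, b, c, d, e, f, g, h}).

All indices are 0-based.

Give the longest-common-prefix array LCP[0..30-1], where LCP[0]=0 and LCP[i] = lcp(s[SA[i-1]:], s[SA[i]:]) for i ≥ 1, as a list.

rank→(start, suffix):
  0 → (15, 'aafacdhdedfadfg')
  1 → (18, 'acdhdedfadfg')
  2 → (26, 'adfg')
  3 → (16, 'afacdhdedfadfg')
  4 → (2, 'bbbccchfghcdcaafacdhdedfadfg')
  5 → (3, 'bbccchfghcdcaafacdhdedfadfg')
  6 → (4, 'bccchfghcdcaafacdhdedfadfg')
  7 → (14, 'caafacdhdedfadfg')
  8 → (5, 'ccchfghcdcaafacdhdedfadfg')
  9 → (6, 'cchfghcdcaafacdhdedfadfg')
  10 → (12, 'cdcaafacdhdedfadfg')
  11 → (19, 'cdhdedfadfg')
  12 → (7, 'chfghcdcaafacdhdedfadfg')
  13 → (13, 'dcaafacdhdedfadfg')
  14 → (22, 'dedfadfg')
  15 → (24, 'dfadfg')
  16 → (27, 'dfg')
  17 → (20, 'dhdedfadfg')
  18 → (1, 'ebbbccchfghcdcaafacdhdedfadfg')
  19 → (23, 'edfadfg')
  20 → (17, 'facdhdedfadfg')
  21 → (25, 'fadfg')
  22 → (28, 'fg')
  23 → (9, 'fghcdcaafacdhdedfadfg')
  24 → (29, 'g')
  25 → (0, 'gebbbccchfghcdcaafacdhdedfadfg')
  26 → (10, 'ghcdcaafacdhdedfadfg')
  27 → (11, 'hcdcaafacdhdedfadfg')
  28 → (21, 'hdedfadfg')
  29 → (8, 'hfghcdcaafacdhdedfadfg')

SA = [15, 18, 26, 16, 2, 3, 4, 14, 5, 6, 12, 19, 7, 13, 22, 24, 27, 20, 1, 23, 17, 25, 28, 9, 29, 0, 10, 11, 21, 8]
[i] adj suffixes → lcp
  [1] 15/18 → 1 ('a')
  [2] 18/26 → 1 ('a')
  [3] 26/16 → 1 ('a')
  [4] 16/2 → 0 ('')
  [5] 2/3 → 2 ('bb')
  [6] 3/4 → 1 ('b')
  [7] 4/14 → 0 ('')
  [8] 14/5 → 1 ('c')
  [9] 5/6 → 2 ('cc')
  [10] 6/12 → 1 ('c')
  [11] 12/19 → 2 ('cd')
  [12] 19/7 → 1 ('c')
  [13] 7/13 → 0 ('')
  [14] 13/22 → 1 ('d')
  [15] 22/24 → 1 ('d')
  [16] 24/27 → 2 ('df')
  [17] 27/20 → 1 ('d')
  [18] 20/1 → 0 ('')
  [19] 1/23 → 1 ('e')
  [20] 23/17 → 0 ('')
  [21] 17/25 → 2 ('fa')
  [22] 25/28 → 1 ('f')
  [23] 28/9 → 2 ('fg')
  [24] 9/29 → 0 ('')
  [25] 29/0 → 1 ('g')
  [26] 0/10 → 1 ('g')
  [27] 10/11 → 0 ('')
  [28] 11/21 → 1 ('h')
  [29] 21/8 → 1 ('h')

[0, 1, 1, 1, 0, 2, 1, 0, 1, 2, 1, 2, 1, 0, 1, 1, 2, 1, 0, 1, 0, 2, 1, 2, 0, 1, 1, 0, 1, 1]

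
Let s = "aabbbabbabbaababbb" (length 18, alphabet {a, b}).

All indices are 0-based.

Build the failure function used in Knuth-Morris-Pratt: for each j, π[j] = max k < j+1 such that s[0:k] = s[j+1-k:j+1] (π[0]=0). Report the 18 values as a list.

π[0] = 0
j=1 s[j]='a': π[1]=1 (border 'a')
j=2 s[j]='b': k: 1→0; π[2]=0 (border '')
j=3 s[j]='b': π[3]=0 (border '')
j=4 s[j]='b': π[4]=0 (border '')
j=5 s[j]='a': π[5]=1 (border 'a')
j=6 s[j]='b': k: 1→0; π[6]=0 (border '')
j=7 s[j]='b': π[7]=0 (border '')
j=8 s[j]='a': π[8]=1 (border 'a')
j=9 s[j]='b': k: 1→0; π[9]=0 (border '')
j=10 s[j]='b': π[10]=0 (border '')
j=11 s[j]='a': π[11]=1 (border 'a')
j=12 s[j]='a': π[12]=2 (border 'aa')
j=13 s[j]='b': π[13]=3 (border 'aab')
j=14 s[j]='a': k: 3→0; π[14]=1 (border 'a')
j=15 s[j]='b': k: 1→0; π[15]=0 (border '')
j=16 s[j]='b': π[16]=0 (border '')
j=17 s[j]='b': π[17]=0 (border '')

[0, 1, 0, 0, 0, 1, 0, 0, 1, 0, 0, 1, 2, 3, 1, 0, 0, 0]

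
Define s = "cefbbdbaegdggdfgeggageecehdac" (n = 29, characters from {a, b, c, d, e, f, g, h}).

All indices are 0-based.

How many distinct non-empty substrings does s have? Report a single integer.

409

sorted suffixes:
  #0 SA[0]=27  'ac'
  #1 SA[1]=7  'aegdggdfgeggageecehdac'
  #2 SA[2]=19  'ageecehdac'
  #3 SA[3]=6  'baegdggdfgeggageecehdac'
  #4 SA[4]=3  'bbdbaegdggdfgeggageecehdac'
  #5 SA[5]=4  'bdbaegdggdfgeggageecehdac'
  #6 SA[6]=28  'c'
  #7 SA[7]=0  'cefbbdbaegdggdfgeggageecehdac'
  #8 SA[8]=23  'cehdac'
  #9 SA[9]=26  'dac'
  #10 SA[10]=5  'dbaegdggdfgeggageecehdac'
  #11 SA[11]=13  'dfgeggageecehdac'
  #12 SA[12]=10  'dggdfgeggageecehdac'
  #13 SA[13]=22  'ecehdac'
  #14 SA[14]=21  'eecehdac'
  #15 SA[15]=1  'efbbdbaegdggdfgeggageecehdac'
  #16 SA[16]=8  'egdggdfgeggageecehdac'
  #17 SA[17]=16  'eggageecehdac'
  #18 SA[18]=24  'ehdac'
  #19 SA[19]=2  'fbbdbaegdggdfgeggageecehdac'
  #20 SA[20]=14  'fgeggageecehdac'
  #21 SA[21]=18  'gageecehdac'
  #22 SA[22]=12  'gdfgeggageecehdac'
  #23 SA[23]=9  'gdggdfgeggageecehdac'
  #24 SA[24]=20  'geecehdac'
  #25 SA[25]=15  'geggageecehdac'
  #26 SA[26]=17  'ggageecehdac'
  #27 SA[27]=11  'ggdfgeggageecehdac'
  #28 SA[28]=25  'hdac'

SA = [27, 7, 19, 6, 3, 4, 28, 0, 23, 26, 5, 13, 10, 22, 21, 1, 8, 16, 24, 2, 14, 18, 12, 9, 20, 15, 17, 11, 25]
rank  pair      lcp
   1  s[27:],s[7:]  1  'a'
   2  s[7:],s[19:]  1  'a'
   3  s[19:],s[6:]  0  ''
   4  s[6:],s[3:]  1  'b'
   5  s[3:],s[4:]  1  'b'
   6  s[4:],s[28:]  0  ''
   7  s[28:],s[0:]  1  'c'
   8  s[0:],s[23:]  2  'ce'
   9  s[23:],s[26:]  0  ''
  10  s[26:],s[5:]  1  'd'
  11  s[5:],s[13:]  1  'd'
  12  s[13:],s[10:]  1  'd'
  13  s[10:],s[22:]  0  ''
  14  s[22:],s[21:]  1  'e'
  15  s[21:],s[1:]  1  'e'
  16  s[1:],s[8:]  1  'e'
  17  s[8:],s[16:]  2  'eg'
  18  s[16:],s[24:]  1  'e'
  19  s[24:],s[2:]  0  ''
  20  s[2:],s[14:]  1  'f'
  21  s[14:],s[18:]  0  ''
  22  s[18:],s[12:]  1  'g'
  23  s[12:],s[9:]  2  'gd'
  24  s[9:],s[20:]  1  'g'
  25  s[20:],s[15:]  2  'ge'
  26  s[15:],s[17:]  1  'g'
  27  s[17:],s[11:]  2  'gg'
  28  s[11:],s[25:]  0  ''

n(n+1)/2 = 29·30/2 = 435
Σ LCP = 0 + 1 + 1 + 0 + 1 + 1 + 0 + 1 + 2 + 0 + 1 + 1 + 1 + 0 + 1 + 1 + 1 + 2 + 1 + 0 + 1 + 0 + 1 + 2 + 1 + 2 + 1 + 2 + 0 = 26
distinct = 435 − 26 = 409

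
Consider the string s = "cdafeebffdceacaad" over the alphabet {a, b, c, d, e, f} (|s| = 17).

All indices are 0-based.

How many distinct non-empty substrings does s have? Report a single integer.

142

sorted suffixes:
  #0 SA[0]=14  'aad'
  #1 SA[1]=12  'acaad'
  #2 SA[2]=15  'ad'
  #3 SA[3]=2  'afeebffdceacaad'
  #4 SA[4]=6  'bffdceacaad'
  #5 SA[5]=13  'caad'
  #6 SA[6]=0  'cdafeebffdceacaad'
  #7 SA[7]=10  'ceacaad'
  #8 SA[8]=16  'd'
  #9 SA[9]=1  'dafeebffdceacaad'
  #10 SA[10]=9  'dceacaad'
  #11 SA[11]=11  'eacaad'
  #12 SA[12]=5  'ebffdceacaad'
  #13 SA[13]=4  'eebffdceacaad'
  #14 SA[14]=8  'fdceacaad'
  #15 SA[15]=3  'feebffdceacaad'
  #16 SA[16]=7  'ffdceacaad'

SA = [14, 12, 15, 2, 6, 13, 0, 10, 16, 1, 9, 11, 5, 4, 8, 3, 7]
rank  pair      lcp
   1  s[14:],s[12:]  1  'a'
   2  s[12:],s[15:]  1  'a'
   3  s[15:],s[2:]  1  'a'
   4  s[2:],s[6:]  0  ''
   5  s[6:],s[13:]  0  ''
   6  s[13:],s[0:]  1  'c'
   7  s[0:],s[10:]  1  'c'
   8  s[10:],s[16:]  0  ''
   9  s[16:],s[1:]  1  'd'
  10  s[1:],s[9:]  1  'd'
  11  s[9:],s[11:]  0  ''
  12  s[11:],s[5:]  1  'e'
  13  s[5:],s[4:]  1  'e'
  14  s[4:],s[8:]  0  ''
  15  s[8:],s[3:]  1  'f'
  16  s[3:],s[7:]  1  'f'

n(n+1)/2 = 17·18/2 = 153
Σ LCP = 0 + 1 + 1 + 1 + 0 + 0 + 1 + 1 + 0 + 1 + 1 + 0 + 1 + 1 + 0 + 1 + 1 = 11
distinct = 153 − 11 = 142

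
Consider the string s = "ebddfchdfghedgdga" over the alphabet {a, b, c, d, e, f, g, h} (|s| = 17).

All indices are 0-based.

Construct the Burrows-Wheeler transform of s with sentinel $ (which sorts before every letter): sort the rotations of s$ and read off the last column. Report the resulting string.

agefbdhge$hddddfcg

rank  rotation            last
    0  $ebddfchdfghedgdga  a
    1  a$ebddfchdfghedgdg  g
    2  bddfchdfghedgdga$e  e
    3  chdfghedgdga$ebddf  f
    4  ddfchdfghedgdga$eb  b
    5  dfchdfghedgdga$ebd  d
    6  dfghedgdga$ebddfch  h
    7  dga$ebddfchdfghedg  g
    8  dgdga$ebddfchdfghe  e
    9  ebddfchdfghedgdga$  $
   10  edgdga$ebddfchdfgh  h
   11  fchdfghedgdga$ebdd  d
   12  fghedgdga$ebddfchd  d
   13  ga$ebddfchdfghedgd  d
   14  gdga$ebddfchdfghed  d
   15  ghedgdga$ebddfchdf  f
   16  hdfghedgdga$ebddfc  c
   17  hedgdga$ebddfchdfg  g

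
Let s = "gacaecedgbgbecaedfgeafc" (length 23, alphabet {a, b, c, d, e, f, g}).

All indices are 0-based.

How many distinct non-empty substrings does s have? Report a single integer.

rank | idx | suffix
   0 |   1 | acaecedgbgbecaedfgeafc
   1 |   3 | aecedgbgbecaedfgeafc
   2 |  14 | aedfgeafc
   3 |  20 | afc
   4 |  11 | becaedfgeafc
   5 |   9 | bgbecaedfgeafc
   6 |  22 | c
   7 |   2 | caecedgbgbecaedfgeafc
   8 |  13 | caedfgeafc
   9 |   5 | cedgbgbecaedfgeafc
  10 |  16 | dfgeafc
  11 |   7 | dgbgbecaedfgeafc
  12 |  19 | eafc
  13 |  12 | ecaedfgeafc
  14 |   4 | ecedgbgbecaedfgeafc
  15 |  15 | edfgeafc
  16 |   6 | edgbgbecaedfgeafc
  17 |  21 | fc
  18 |  17 | fgeafc
  19 |   0 | gacaecedgbgbecaedfgeafc
  20 |  10 | gbecaedfgeafc
  21 |   8 | gbgbecaedfgeafc
  22 |  18 | geafc

SA = [1, 3, 14, 20, 11, 9, 22, 2, 13, 5, 16, 7, 19, 12, 4, 15, 6, 21, 17, 0, 10, 8, 18]
[i] adj suffixes → lcp
  [1] 1/3 → 1 ('a')
  [2] 3/14 → 2 ('ae')
  [3] 14/20 → 1 ('a')
  [4] 20/11 → 0 ('')
  [5] 11/9 → 1 ('b')
  [6] 9/22 → 0 ('')
  [7] 22/2 → 1 ('c')
  [8] 2/13 → 3 ('cae')
  [9] 13/5 → 1 ('c')
  [10] 5/16 → 0 ('')
  [11] 16/7 → 1 ('d')
  [12] 7/19 → 0 ('')
  [13] 19/12 → 1 ('e')
  [14] 12/4 → 2 ('ec')
  [15] 4/15 → 1 ('e')
  [16] 15/6 → 2 ('ed')
  [17] 6/21 → 0 ('')
  [18] 21/17 → 1 ('f')
  [19] 17/0 → 0 ('')
  [20] 0/10 → 1 ('g')
  [21] 10/8 → 2 ('gb')
  [22] 8/18 → 1 ('g')

n(n+1)/2 = 23·24/2 = 276
Σ LCP = 0 + 1 + 2 + 1 + 0 + 1 + 0 + 1 + 3 + 1 + 0 + 1 + 0 + 1 + 2 + 1 + 2 + 0 + 1 + 0 + 1 + 2 + 1 = 22
distinct = 276 − 22 = 254

254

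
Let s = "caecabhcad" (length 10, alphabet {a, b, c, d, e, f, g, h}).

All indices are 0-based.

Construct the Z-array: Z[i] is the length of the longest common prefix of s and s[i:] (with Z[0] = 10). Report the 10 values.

[10, 0, 0, 2, 0, 0, 0, 2, 0, 0]

Z[0]=10
i=1: outside box; Z[1]=0
i=2: outside box; Z[2]=0
i=3: outside box; Z[3]=2 extend→box=[3,5)
i=4: min(r-i=1, Z[1]=0)=0; Z[4]=0
i=5: outside box; Z[5]=0
i=6: outside box; Z[6]=0
i=7: outside box; Z[7]=2 extend→box=[7,9)
i=8: min(r-i=1, Z[1]=0)=0; Z[8]=0
i=9: outside box; Z[9]=0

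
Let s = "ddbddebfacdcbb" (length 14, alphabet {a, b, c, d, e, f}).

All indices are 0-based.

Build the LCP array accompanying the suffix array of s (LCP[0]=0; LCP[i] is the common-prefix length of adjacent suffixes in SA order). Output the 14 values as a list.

[0, 0, 1, 1, 1, 0, 1, 0, 1, 1, 2, 1, 0, 0]

rank | idx | suffix
   0 |   8 | acdcbb
   1 |  13 | b
   2 |  12 | bb
   3 |   2 | bddebfacdcbb
   4 |   6 | bfacdcbb
   5 |  11 | cbb
   6 |   9 | cdcbb
   7 |   1 | dbddebfacdcbb
   8 |  10 | dcbb
   9 |   0 | ddbddebfacdcbb
  10 |   3 | ddebfacdcbb
  11 |   4 | debfacdcbb
  12 |   5 | ebfacdcbb
  13 |   7 | facdcbb

SA = [8, 13, 12, 2, 6, 11, 9, 1, 10, 0, 3, 4, 5, 7]
i: (SA[i-1],SA[i]) lcp shared
  1: (8,13) 0 ''
  2: (13,12) 1 'b'
  3: (12,2) 1 'b'
  4: (2,6) 1 'b'
  5: (6,11) 0 ''
  6: (11,9) 1 'c'
  7: (9,1) 0 ''
  8: (1,10) 1 'd'
  9: (10,0) 1 'd'
  10: (0,3) 2 'dd'
  11: (3,4) 1 'd'
  12: (4,5) 0 ''
  13: (5,7) 0 ''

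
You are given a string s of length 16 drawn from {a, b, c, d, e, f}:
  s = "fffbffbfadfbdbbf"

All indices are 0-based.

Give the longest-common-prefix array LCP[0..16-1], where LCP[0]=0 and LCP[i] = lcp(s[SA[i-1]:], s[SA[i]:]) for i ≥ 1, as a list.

rank | idx | suffix
   0 |   8 | adfbdbbf
   1 |  13 | bbf
   2 |  11 | bdbbf
   3 |  14 | bf
   4 |   6 | bfadfbdbbf
   5 |   3 | bffbfadfbdbbf
   6 |  12 | dbbf
   7 |   9 | dfbdbbf
   8 |  15 | f
   9 |   7 | fadfbdbbf
  10 |  10 | fbdbbf
  11 |   5 | fbfadfbdbbf
  12 |   2 | fbffbfadfbdbbf
  13 |   4 | ffbfadfbdbbf
  14 |   1 | ffbffbfadfbdbbf
  15 |   0 | fffbffbfadfbdbbf

SA = [8, 13, 11, 14, 6, 3, 12, 9, 15, 7, 10, 5, 2, 4, 1, 0]
rank  pair      lcp
   1  s[8:],s[13:]  0  ''
   2  s[13:],s[11:]  1  'b'
   3  s[11:],s[14:]  1  'b'
   4  s[14:],s[6:]  2  'bf'
   5  s[6:],s[3:]  2  'bf'
   6  s[3:],s[12:]  0  ''
   7  s[12:],s[9:]  1  'd'
   8  s[9:],s[15:]  0  ''
   9  s[15:],s[7:]  1  'f'
  10  s[7:],s[10:]  1  'f'
  11  s[10:],s[5:]  2  'fb'
  12  s[5:],s[2:]  3  'fbf'
  13  s[2:],s[4:]  1  'f'
  14  s[4:],s[1:]  4  'ffbf'
  15  s[1:],s[0:]  2  'ff'

[0, 0, 1, 1, 2, 2, 0, 1, 0, 1, 1, 2, 3, 1, 4, 2]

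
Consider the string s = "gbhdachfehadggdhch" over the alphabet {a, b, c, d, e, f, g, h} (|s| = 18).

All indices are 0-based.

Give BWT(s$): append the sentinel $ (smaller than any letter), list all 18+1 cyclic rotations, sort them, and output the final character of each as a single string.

rank  rotation             last
    0  $gbhdachfehadggdhch  h
    1  achfehadggdhch$gbhd  d
    2  adggdhch$gbhdachfeh  h
    3  bhdachfehadggdhch$g  g
    4  ch$gbhdachfehadggdh  h
    5  chfehadggdhch$gbhda  a
    6  dachfehadggdhch$gbh  h
    7  dggdhch$gbhdachfeha  a
    8  dhch$gbhdachfehadgg  g
    9  ehadggdhch$gbhdachf  f
   10  fehadggdhch$gbhdach  h
   11  gbhdachfehadggdhch$  $
   12  gdhch$gbhdachfehadg  g
   13  ggdhch$gbhdachfehad  d
   14  h$gbhdachfehadggdhc  c
   15  hadggdhch$gbhdachfe  e
   16  hch$gbhdachfehadggd  d
   17  hdachfehadggdhch$gb  b
   18  hfehadggdhch$gbhdac  c

hdhghahagfh$gdcedbc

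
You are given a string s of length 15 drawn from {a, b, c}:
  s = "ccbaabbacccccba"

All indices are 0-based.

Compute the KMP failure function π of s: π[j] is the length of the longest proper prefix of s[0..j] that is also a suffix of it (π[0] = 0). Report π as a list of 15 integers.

π[0] = 0
j=1 s[j]='c': π[1]=1 (border 'c')
j=2 s[j]='b': k: 1→0; π[2]=0 (border '')
j=3 s[j]='a': π[3]=0 (border '')
j=4 s[j]='a': π[4]=0 (border '')
j=5 s[j]='b': π[5]=0 (border '')
j=6 s[j]='b': π[6]=0 (border '')
j=7 s[j]='a': π[7]=0 (border '')
j=8 s[j]='c': π[8]=1 (border 'c')
j=9 s[j]='c': π[9]=2 (border 'cc')
j=10 s[j]='c': k: 2→1; π[10]=2 (border 'cc')
j=11 s[j]='c': k: 2→1; π[11]=2 (border 'cc')
j=12 s[j]='c': k: 2→1; π[12]=2 (border 'cc')
j=13 s[j]='b': π[13]=3 (border 'ccb')
j=14 s[j]='a': π[14]=4 (border 'ccba')

[0, 1, 0, 0, 0, 0, 0, 0, 1, 2, 2, 2, 2, 3, 4]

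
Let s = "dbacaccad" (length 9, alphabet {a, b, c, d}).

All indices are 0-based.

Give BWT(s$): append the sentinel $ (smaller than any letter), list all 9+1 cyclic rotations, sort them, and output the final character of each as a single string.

dbccdacaa$

rank  rotation    last
    0  $dbacaccad  d
    1  acaccad$db  b
    2  accad$dbac  c
    3  ad$dbacacc  c
    4  bacaccad$d  d
    5  caccad$dba  a
    6  cad$dbacac  c
    7  ccad$dbaca  a
    8  d$dbacacca  a
    9  dbacaccad$  $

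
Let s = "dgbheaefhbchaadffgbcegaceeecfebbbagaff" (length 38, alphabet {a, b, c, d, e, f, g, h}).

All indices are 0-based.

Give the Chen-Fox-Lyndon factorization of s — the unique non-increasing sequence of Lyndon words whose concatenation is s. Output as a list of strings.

["dg", "bhe", "aefhbch", "aadffgbcegaceeecfebbbagaff"]

emit factor 1: 'dg' (i=0, period=2)
emit factor 2: 'bhe' (i=2, period=3)
emit factor 3: 'aefhbch' (i=5, period=7)
emit factor 4: 'aadffgbcegaceeecfebbbagaff' (i=12, period=26)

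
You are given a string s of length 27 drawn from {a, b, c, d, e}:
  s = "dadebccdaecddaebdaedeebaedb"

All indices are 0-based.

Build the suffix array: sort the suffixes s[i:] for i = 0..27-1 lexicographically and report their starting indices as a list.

[1, 13, 8, 23, 17, 26, 22, 4, 15, 5, 6, 10, 0, 12, 7, 16, 25, 11, 2, 19, 21, 3, 14, 9, 24, 18, 20]

sorted suffixes:
  #0 SA[0]=1  'adebccdaecddaebdaedeebaedb'
  #1 SA[1]=13  'aebdaedeebaedb'
  #2 SA[2]=8  'aecddaebdaedeebaedb'
  #3 SA[3]=23  'aedb'
  #4 SA[4]=17  'aedeebaedb'
  #5 SA[5]=26  'b'
  #6 SA[6]=22  'baedb'
  #7 SA[7]=4  'bccdaecddaebdaedeebaedb'
  #8 SA[8]=15  'bdaedeebaedb'
  #9 SA[9]=5  'ccdaecddaebdaedeebaedb'
  #10 SA[10]=6  'cdaecddaebdaedeebaedb'
  #11 SA[11]=10  'cddaebdaedeebaedb'
  #12 SA[12]=0  'dadebccdaecddaebdaedeebaedb'
  #13 SA[13]=12  'daebdaedeebaedb'
  #14 SA[14]=7  'daecddaebdaedeebaedb'
  #15 SA[15]=16  'daedeebaedb'
  #16 SA[16]=25  'db'
  #17 SA[17]=11  'ddaebdaedeebaedb'
  #18 SA[18]=2  'debccdaecddaebdaedeebaedb'
  #19 SA[19]=19  'deebaedb'
  #20 SA[20]=21  'ebaedb'
  #21 SA[21]=3  'ebccdaecddaebdaedeebaedb'
  #22 SA[22]=14  'ebdaedeebaedb'
  #23 SA[23]=9  'ecddaebdaedeebaedb'
  #24 SA[24]=24  'edb'
  #25 SA[25]=18  'edeebaedb'
  #26 SA[26]=20  'eebaedb'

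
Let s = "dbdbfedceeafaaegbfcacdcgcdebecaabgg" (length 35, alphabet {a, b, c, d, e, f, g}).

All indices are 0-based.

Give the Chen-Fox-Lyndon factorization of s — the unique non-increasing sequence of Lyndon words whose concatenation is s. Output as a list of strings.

emit factor 1: 'd' (i=0, period=1)
emit factor 2: 'bdbfedcee' (i=1, period=9)
emit factor 3: 'af' (i=10, period=2)
emit factor 4: 'aaegbfcacdcgcdebec' (i=12, period=18)
emit factor 5: 'aabgg' (i=30, period=5)

["d", "bdbfedcee", "af", "aaegbfcacdcgcdebec", "aabgg"]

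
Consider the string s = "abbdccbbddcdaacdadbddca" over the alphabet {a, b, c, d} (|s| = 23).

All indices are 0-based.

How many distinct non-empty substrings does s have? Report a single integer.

sorted suffixes:
  #0 SA[0]=22  'a'
  #1 SA[1]=12  'aacdadbddca'
  #2 SA[2]=0  'abbdccbbddcdaacdadbddca'
  #3 SA[3]=13  'acdadbddca'
  #4 SA[4]=16  'adbddca'
  #5 SA[5]=1  'bbdccbbddcdaacdadbddca'
  #6 SA[6]=6  'bbddcdaacdadbddca'
  #7 SA[7]=2  'bdccbbddcdaacdadbddca'
  #8 SA[8]=18  'bddca'
  #9 SA[9]=7  'bddcdaacdadbddca'
  #10 SA[10]=21  'ca'
  #11 SA[11]=5  'cbbddcdaacdadbddca'
  #12 SA[12]=4  'ccbbddcdaacdadbddca'
  #13 SA[13]=10  'cdaacdadbddca'
  #14 SA[14]=14  'cdadbddca'
  #15 SA[15]=11  'daacdadbddca'
  #16 SA[16]=15  'dadbddca'
  #17 SA[17]=17  'dbddca'
  #18 SA[18]=20  'dca'
  #19 SA[19]=3  'dccbbddcdaacdadbddca'
  #20 SA[20]=9  'dcdaacdadbddca'
  #21 SA[21]=19  'ddca'
  #22 SA[22]=8  'ddcdaacdadbddca'

SA = [22, 12, 0, 13, 16, 1, 6, 2, 18, 7, 21, 5, 4, 10, 14, 11, 15, 17, 20, 3, 9, 19, 8]
rank  pair      lcp
   1  s[22:],s[12:]  1  'a'
   2  s[12:],s[0:]  1  'a'
   3  s[0:],s[13:]  1  'a'
   4  s[13:],s[16:]  1  'a'
   5  s[16:],s[1:]  0  ''
   6  s[1:],s[6:]  3  'bbd'
   7  s[6:],s[2:]  1  'b'
   8  s[2:],s[18:]  2  'bd'
   9  s[18:],s[7:]  4  'bddc'
  10  s[7:],s[21:]  0  ''
  11  s[21:],s[5:]  1  'c'
  12  s[5:],s[4:]  1  'c'
  13  s[4:],s[10:]  1  'c'
  14  s[10:],s[14:]  3  'cda'
  15  s[14:],s[11:]  0  ''
  16  s[11:],s[15:]  2  'da'
  17  s[15:],s[17:]  1  'd'
  18  s[17:],s[20:]  1  'd'
  19  s[20:],s[3:]  2  'dc'
  20  s[3:],s[9:]  2  'dc'
  21  s[9:],s[19:]  1  'd'
  22  s[19:],s[8:]  3  'ddc'

n(n+1)/2 = 23·24/2 = 276
Σ LCP = 0 + 1 + 1 + 1 + 1 + 0 + 3 + 1 + 2 + 4 + 0 + 1 + 1 + 1 + 3 + 0 + 2 + 1 + 1 + 2 + 2 + 1 + 3 = 32
distinct = 276 − 32 = 244

244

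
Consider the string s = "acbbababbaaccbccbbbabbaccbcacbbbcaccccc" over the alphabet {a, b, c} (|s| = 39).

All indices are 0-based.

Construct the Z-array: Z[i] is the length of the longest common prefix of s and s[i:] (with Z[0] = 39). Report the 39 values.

Z[0]=39
i=1: i≥r, start 0; Z[1]=0
i=2: i≥r, start 0; Z[2]=0
i=3: i≥r, start 0; Z[3]=0
i=4: i≥r, start 0; Z[4]=1 extend→box=[4,5)
i=5: i≥r, start 0; Z[5]=0
i=6: i≥r, start 0; Z[6]=1 extend→box=[6,7)
i=7: i≥r, start 0; Z[7]=0
i=8: i≥r, start 0; Z[8]=0
i=9: i≥r, start 0; Z[9]=1 extend→box=[9,10)
i=10: i≥r, start 0; Z[10]=2 extend→box=[10,12)
i=11: min(r-i=1, Z[1]=0)=0; Z[11]=0
i=12: i≥r, start 0; Z[12]=0
i=13: i≥r, start 0; Z[13]=0
i=14: i≥r, start 0; Z[14]=0
i=15: i≥r, start 0; Z[15]=0
i=16: i≥r, start 0; Z[16]=0
i=17: i≥r, start 0; Z[17]=0
i=18: i≥r, start 0; Z[18]=0
i=19: i≥r, start 0; Z[19]=1 extend→box=[19,20)
i=20: i≥r, start 0; Z[20]=0
i=21: i≥r, start 0; Z[21]=0
i=22: i≥r, start 0; Z[22]=2 extend→box=[22,24)
i=23: min(r-i=1, Z[1]=0)=0; Z[23]=0
i=24: i≥r, start 0; Z[24]=0
i=25: i≥r, start 0; Z[25]=0
i=26: i≥r, start 0; Z[26]=0
i=27: i≥r, start 0; Z[27]=4 extend→box=[27,31)
i=28: min(r-i=3, Z[1]=0)=0; Z[28]=0
i=29: min(r-i=2, Z[2]=0)=0; Z[29]=0
i=30: min(r-i=1, Z[3]=0)=0; Z[30]=0
i=31: i≥r, start 0; Z[31]=0
i=32: i≥r, start 0; Z[32]=0
i=33: i≥r, start 0; Z[33]=2 extend→box=[33,35)
i=34: min(r-i=1, Z[1]=0)=0; Z[34]=0
i=35: i≥r, start 0; Z[35]=0
i=36: i≥r, start 0; Z[36]=0
i=37: i≥r, start 0; Z[37]=0
i=38: i≥r, start 0; Z[38]=0

[39, 0, 0, 0, 1, 0, 1, 0, 0, 1, 2, 0, 0, 0, 0, 0, 0, 0, 0, 1, 0, 0, 2, 0, 0, 0, 0, 4, 0, 0, 0, 0, 0, 2, 0, 0, 0, 0, 0]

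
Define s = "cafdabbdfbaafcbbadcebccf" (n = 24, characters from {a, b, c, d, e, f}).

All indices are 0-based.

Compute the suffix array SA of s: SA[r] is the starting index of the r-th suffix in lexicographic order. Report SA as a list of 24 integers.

sorted suffixes:
  #0 SA[0]=10  'aafcbbadcebccf'
  #1 SA[1]=4  'abbdfbaafcbbadcebccf'
  #2 SA[2]=16  'adcebccf'
  #3 SA[3]=11  'afcbbadcebccf'
  #4 SA[4]=1  'afdabbdfbaafcbbadcebccf'
  #5 SA[5]=9  'baafcbbadcebccf'
  #6 SA[6]=15  'badcebccf'
  #7 SA[7]=14  'bbadcebccf'
  #8 SA[8]=5  'bbdfbaafcbbadcebccf'
  #9 SA[9]=20  'bccf'
  #10 SA[10]=6  'bdfbaafcbbadcebccf'
  #11 SA[11]=0  'cafdabbdfbaafcbbadcebccf'
  #12 SA[12]=13  'cbbadcebccf'
  #13 SA[13]=21  'ccf'
  #14 SA[14]=18  'cebccf'
  #15 SA[15]=22  'cf'
  #16 SA[16]=3  'dabbdfbaafcbbadcebccf'
  #17 SA[17]=17  'dcebccf'
  #18 SA[18]=7  'dfbaafcbbadcebccf'
  #19 SA[19]=19  'ebccf'
  #20 SA[20]=23  'f'
  #21 SA[21]=8  'fbaafcbbadcebccf'
  #22 SA[22]=12  'fcbbadcebccf'
  #23 SA[23]=2  'fdabbdfbaafcbbadcebccf'

[10, 4, 16, 11, 1, 9, 15, 14, 5, 20, 6, 0, 13, 21, 18, 22, 3, 17, 7, 19, 23, 8, 12, 2]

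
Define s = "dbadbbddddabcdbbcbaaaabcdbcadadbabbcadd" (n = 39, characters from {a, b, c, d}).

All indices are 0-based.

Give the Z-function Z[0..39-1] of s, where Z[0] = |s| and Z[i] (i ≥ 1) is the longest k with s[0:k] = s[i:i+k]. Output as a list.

Z[0]=39
i=1: i≥r, start 0; Z[1]=0
i=2: i≥r, start 0; Z[2]=0
i=3: i≥r, start 0; Z[3]=2 grow→box=[3,5)
i=4: min(r-i=1, Z[1]=0)=0; Z[4]=0
i=5: i≥r, start 0; Z[5]=0
i=6: i≥r, start 0; Z[6]=1 grow→box=[6,7)
i=7: i≥r, start 0; Z[7]=1 grow→box=[7,8)
i=8: i≥r, start 0; Z[8]=1 grow→box=[8,9)
i=9: i≥r, start 0; Z[9]=1 grow→box=[9,10)
i=10: i≥r, start 0; Z[10]=0
i=11: i≥r, start 0; Z[11]=0
i=12: i≥r, start 0; Z[12]=0
i=13: i≥r, start 0; Z[13]=2 grow→box=[13,15)
i=14: min(r-i=1, Z[1]=0)=0; Z[14]=0
i=15: i≥r, start 0; Z[15]=0
i=16: i≥r, start 0; Z[16]=0
i=17: i≥r, start 0; Z[17]=0
i=18: i≥r, start 0; Z[18]=0
i=19: i≥r, start 0; Z[19]=0
i=20: i≥r, start 0; Z[20]=0
i=21: i≥r, start 0; Z[21]=0
i=22: i≥r, start 0; Z[22]=0
i=23: i≥r, start 0; Z[23]=0
i=24: i≥r, start 0; Z[24]=2 grow→box=[24,26)
i=25: min(r-i=1, Z[1]=0)=0; Z[25]=0
i=26: i≥r, start 0; Z[26]=0
i=27: i≥r, start 0; Z[27]=0
i=28: i≥r, start 0; Z[28]=1 grow→box=[28,29)
i=29: i≥r, start 0; Z[29]=0
i=30: i≥r, start 0; Z[30]=3 grow→box=[30,33)
i=31: min(r-i=2, Z[1]=0)=0; Z[31]=0
i=32: min(r-i=1, Z[2]=0)=0; Z[32]=0
i=33: i≥r, start 0; Z[33]=0
i=34: i≥r, start 0; Z[34]=0
i=35: i≥r, start 0; Z[35]=0
i=36: i≥r, start 0; Z[36]=0
i=37: i≥r, start 0; Z[37]=1 grow→box=[37,38)
i=38: i≥r, start 0; Z[38]=1 grow→box=[38,39)

[39, 0, 0, 2, 0, 0, 1, 1, 1, 1, 0, 0, 0, 2, 0, 0, 0, 0, 0, 0, 0, 0, 0, 0, 2, 0, 0, 0, 1, 0, 3, 0, 0, 0, 0, 0, 0, 1, 1]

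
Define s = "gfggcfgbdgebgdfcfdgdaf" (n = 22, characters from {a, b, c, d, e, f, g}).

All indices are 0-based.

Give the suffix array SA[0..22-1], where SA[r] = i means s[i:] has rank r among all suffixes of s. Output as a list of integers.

[20, 7, 11, 15, 4, 19, 13, 17, 8, 10, 21, 14, 16, 5, 1, 6, 3, 18, 12, 9, 0, 2]

sorted suffixes:
  #0 SA[0]=20  'af'
  #1 SA[1]=7  'bdgebgdfcfdgdaf'
  #2 SA[2]=11  'bgdfcfdgdaf'
  #3 SA[3]=15  'cfdgdaf'
  #4 SA[4]=4  'cfgbdgebgdfcfdgdaf'
  #5 SA[5]=19  'daf'
  #6 SA[6]=13  'dfcfdgdaf'
  #7 SA[7]=17  'dgdaf'
  #8 SA[8]=8  'dgebgdfcfdgdaf'
  #9 SA[9]=10  'ebgdfcfdgdaf'
  #10 SA[10]=21  'f'
  #11 SA[11]=14  'fcfdgdaf'
  #12 SA[12]=16  'fdgdaf'
  #13 SA[13]=5  'fgbdgebgdfcfdgdaf'
  #14 SA[14]=1  'fggcfgbdgebgdfcfdgdaf'
  #15 SA[15]=6  'gbdgebgdfcfdgdaf'
  #16 SA[16]=3  'gcfgbdgebgdfcfdgdaf'
  #17 SA[17]=18  'gdaf'
  #18 SA[18]=12  'gdfcfdgdaf'
  #19 SA[19]=9  'gebgdfcfdgdaf'
  #20 SA[20]=0  'gfggcfgbdgebgdfcfdgdaf'
  #21 SA[21]=2  'ggcfgbdgebgdfcfdgdaf'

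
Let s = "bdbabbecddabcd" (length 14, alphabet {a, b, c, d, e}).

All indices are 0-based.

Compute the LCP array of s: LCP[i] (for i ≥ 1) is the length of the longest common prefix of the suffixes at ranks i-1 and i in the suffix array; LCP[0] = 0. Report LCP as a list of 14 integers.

rank→(start, suffix):
  0 → (3, 'abbecddabcd')
  1 → (10, 'abcd')
  2 → (2, 'babbecddabcd')
  3 → (4, 'bbecddabcd')
  4 → (11, 'bcd')
  5 → (0, 'bdbabbecddabcd')
  6 → (5, 'becddabcd')
  7 → (12, 'cd')
  8 → (7, 'cddabcd')
  9 → (13, 'd')
  10 → (9, 'dabcd')
  11 → (1, 'dbabbecddabcd')
  12 → (8, 'ddabcd')
  13 → (6, 'ecddabcd')

SA = [3, 10, 2, 4, 11, 0, 5, 12, 7, 13, 9, 1, 8, 6]
rank  pair      lcp
   1  s[3:],s[10:]  2  'ab'
   2  s[10:],s[2:]  0  ''
   3  s[2:],s[4:]  1  'b'
   4  s[4:],s[11:]  1  'b'
   5  s[11:],s[0:]  1  'b'
   6  s[0:],s[5:]  1  'b'
   7  s[5:],s[12:]  0  ''
   8  s[12:],s[7:]  2  'cd'
   9  s[7:],s[13:]  0  ''
  10  s[13:],s[9:]  1  'd'
  11  s[9:],s[1:]  1  'd'
  12  s[1:],s[8:]  1  'd'
  13  s[8:],s[6:]  0  ''

[0, 2, 0, 1, 1, 1, 1, 0, 2, 0, 1, 1, 1, 0]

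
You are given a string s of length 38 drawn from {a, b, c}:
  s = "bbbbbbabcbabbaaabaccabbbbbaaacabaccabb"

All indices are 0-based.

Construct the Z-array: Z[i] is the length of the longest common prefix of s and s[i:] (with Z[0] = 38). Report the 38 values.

[38, 5, 4, 3, 2, 1, 0, 1, 0, 1, 0, 2, 1, 0, 0, 0, 1, 0, 0, 0, 0, 5, 4, 3, 2, 1, 0, 0, 0, 0, 0, 1, 0, 0, 0, 0, 2, 1]

Z[0]=38
i=1: fresh scan; Z[1]=5 grow→box=[1,6)
i=2: min(r-i=4, Z[1]=5)=4; Z[2]=4
i=3: min(r-i=3, Z[2]=4)=3; Z[3]=3
i=4: min(r-i=2, Z[3]=3)=2; Z[4]=2
i=5: min(r-i=1, Z[4]=2)=1; Z[5]=1
i=6: fresh scan; Z[6]=0
i=7: fresh scan; Z[7]=1 grow→box=[7,8)
i=8: fresh scan; Z[8]=0
i=9: fresh scan; Z[9]=1 grow→box=[9,10)
i=10: fresh scan; Z[10]=0
i=11: fresh scan; Z[11]=2 grow→box=[11,13)
i=12: min(r-i=1, Z[1]=5)=1; Z[12]=1
i=13: fresh scan; Z[13]=0
i=14: fresh scan; Z[14]=0
i=15: fresh scan; Z[15]=0
i=16: fresh scan; Z[16]=1 grow→box=[16,17)
i=17: fresh scan; Z[17]=0
i=18: fresh scan; Z[18]=0
i=19: fresh scan; Z[19]=0
i=20: fresh scan; Z[20]=0
i=21: fresh scan; Z[21]=5 grow→box=[21,26)
i=22: min(r-i=4, Z[1]=5)=4; Z[22]=4
i=23: min(r-i=3, Z[2]=4)=3; Z[23]=3
i=24: min(r-i=2, Z[3]=3)=2; Z[24]=2
i=25: min(r-i=1, Z[4]=2)=1; Z[25]=1
i=26: fresh scan; Z[26]=0
i=27: fresh scan; Z[27]=0
i=28: fresh scan; Z[28]=0
i=29: fresh scan; Z[29]=0
i=30: fresh scan; Z[30]=0
i=31: fresh scan; Z[31]=1 grow→box=[31,32)
i=32: fresh scan; Z[32]=0
i=33: fresh scan; Z[33]=0
i=34: fresh scan; Z[34]=0
i=35: fresh scan; Z[35]=0
i=36: fresh scan; Z[36]=2 grow→box=[36,38)
i=37: min(r-i=1, Z[1]=5)=1; Z[37]=1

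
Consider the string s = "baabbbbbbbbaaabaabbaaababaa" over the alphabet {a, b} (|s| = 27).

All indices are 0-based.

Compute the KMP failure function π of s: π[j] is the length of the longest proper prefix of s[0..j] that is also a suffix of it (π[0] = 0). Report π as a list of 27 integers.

[0, 0, 0, 1, 1, 1, 1, 1, 1, 1, 1, 2, 3, 0, 1, 2, 3, 4, 5, 2, 3, 0, 1, 2, 1, 2, 3]

π[0] = 0
j=1 s[j]='a': π[1]=0 (border '')
j=2 s[j]='a': π[2]=0 (border '')
j=3 s[j]='b': π[3]=1 (border 'b')
j=4 s[j]='b': k: 1→0; π[4]=1 (border 'b')
j=5 s[j]='b': k: 1→0; π[5]=1 (border 'b')
j=6 s[j]='b': k: 1→0; π[6]=1 (border 'b')
j=7 s[j]='b': k: 1→0; π[7]=1 (border 'b')
j=8 s[j]='b': k: 1→0; π[8]=1 (border 'b')
j=9 s[j]='b': k: 1→0; π[9]=1 (border 'b')
j=10 s[j]='b': k: 1→0; π[10]=1 (border 'b')
j=11 s[j]='a': π[11]=2 (border 'ba')
j=12 s[j]='a': π[12]=3 (border 'baa')
j=13 s[j]='a': k: 3→0; π[13]=0 (border '')
j=14 s[j]='b': π[14]=1 (border 'b')
j=15 s[j]='a': π[15]=2 (border 'ba')
j=16 s[j]='a': π[16]=3 (border 'baa')
j=17 s[j]='b': π[17]=4 (border 'baab')
j=18 s[j]='b': π[18]=5 (border 'baabb')
j=19 s[j]='a': k: 5→1; π[19]=2 (border 'ba')
j=20 s[j]='a': π[20]=3 (border 'baa')
j=21 s[j]='a': k: 3→0; π[21]=0 (border '')
j=22 s[j]='b': π[22]=1 (border 'b')
j=23 s[j]='a': π[23]=2 (border 'ba')
j=24 s[j]='b': k: 2→0; π[24]=1 (border 'b')
j=25 s[j]='a': π[25]=2 (border 'ba')
j=26 s[j]='a': π[26]=3 (border 'baa')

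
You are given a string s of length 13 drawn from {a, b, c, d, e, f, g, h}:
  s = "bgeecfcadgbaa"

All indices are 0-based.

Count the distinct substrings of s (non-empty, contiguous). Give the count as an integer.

sorted suffixes:
  #0 SA[0]=12  'a'
  #1 SA[1]=11  'aa'
  #2 SA[2]=7  'adgbaa'
  #3 SA[3]=10  'baa'
  #4 SA[4]=0  'bgeecfcadgbaa'
  #5 SA[5]=6  'cadgbaa'
  #6 SA[6]=4  'cfcadgbaa'
  #7 SA[7]=8  'dgbaa'
  #8 SA[8]=3  'ecfcadgbaa'
  #9 SA[9]=2  'eecfcadgbaa'
  #10 SA[10]=5  'fcadgbaa'
  #11 SA[11]=9  'gbaa'
  #12 SA[12]=1  'geecfcadgbaa'

SA = [12, 11, 7, 10, 0, 6, 4, 8, 3, 2, 5, 9, 1]
i: (SA[i-1],SA[i]) lcp shared
  1: (12,11) 1 'a'
  2: (11,7) 1 'a'
  3: (7,10) 0 ''
  4: (10,0) 1 'b'
  5: (0,6) 0 ''
  6: (6,4) 1 'c'
  7: (4,8) 0 ''
  8: (8,3) 0 ''
  9: (3,2) 1 'e'
  10: (2,5) 0 ''
  11: (5,9) 0 ''
  12: (9,1) 1 'g'

n(n+1)/2 = 13·14/2 = 91
Σ LCP = 0 + 1 + 1 + 0 + 1 + 0 + 1 + 0 + 0 + 1 + 0 + 0 + 1 = 6
distinct = 91 − 6 = 85

85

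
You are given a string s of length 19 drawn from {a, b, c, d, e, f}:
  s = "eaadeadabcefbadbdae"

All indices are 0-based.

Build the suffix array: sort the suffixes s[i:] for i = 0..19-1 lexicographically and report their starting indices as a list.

rank→(start, suffix):
  0 → (1, 'aadeadabcefbadbdae')
  1 → (7, 'abcefbadbdae')
  2 → (5, 'adabcefbadbdae')
  3 → (13, 'adbdae')
  4 → (2, 'adeadabcefbadbdae')
  5 → (17, 'ae')
  6 → (12, 'badbdae')
  7 → (8, 'bcefbadbdae')
  8 → (15, 'bdae')
  9 → (9, 'cefbadbdae')
  10 → (6, 'dabcefbadbdae')
  11 → (16, 'dae')
  12 → (14, 'dbdae')
  13 → (3, 'deadabcefbadbdae')
  14 → (18, 'e')
  15 → (0, 'eaadeadabcefbadbdae')
  16 → (4, 'eadabcefbadbdae')
  17 → (10, 'efbadbdae')
  18 → (11, 'fbadbdae')

[1, 7, 5, 13, 2, 17, 12, 8, 15, 9, 6, 16, 14, 3, 18, 0, 4, 10, 11]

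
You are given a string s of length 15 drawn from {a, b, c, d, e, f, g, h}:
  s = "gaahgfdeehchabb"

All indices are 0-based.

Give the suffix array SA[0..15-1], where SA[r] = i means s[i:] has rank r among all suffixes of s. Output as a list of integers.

[1, 12, 2, 14, 13, 10, 6, 7, 8, 5, 0, 4, 11, 9, 3]

rank→(start, suffix):
  0 → (1, 'aahgfdeehchabb')
  1 → (12, 'abb')
  2 → (2, 'ahgfdeehchabb')
  3 → (14, 'b')
  4 → (13, 'bb')
  5 → (10, 'chabb')
  6 → (6, 'deehchabb')
  7 → (7, 'eehchabb')
  8 → (8, 'ehchabb')
  9 → (5, 'fdeehchabb')
  10 → (0, 'gaahgfdeehchabb')
  11 → (4, 'gfdeehchabb')
  12 → (11, 'habb')
  13 → (9, 'hchabb')
  14 → (3, 'hgfdeehchabb')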